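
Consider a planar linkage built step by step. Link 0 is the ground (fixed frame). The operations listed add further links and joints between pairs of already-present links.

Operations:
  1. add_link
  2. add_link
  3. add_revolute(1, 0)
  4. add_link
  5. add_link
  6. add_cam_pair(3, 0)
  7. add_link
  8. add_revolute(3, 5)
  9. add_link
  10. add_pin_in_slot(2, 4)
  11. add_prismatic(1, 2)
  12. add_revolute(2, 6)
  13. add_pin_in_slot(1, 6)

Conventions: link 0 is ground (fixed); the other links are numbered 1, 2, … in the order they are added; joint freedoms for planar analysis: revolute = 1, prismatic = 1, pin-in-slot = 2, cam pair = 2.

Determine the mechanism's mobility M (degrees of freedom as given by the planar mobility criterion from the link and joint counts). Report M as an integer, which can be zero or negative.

L=1 J1=0 J2=0
add link → L=2 J1=0 J2=0
add link → L=3 J1=0 J2=0
R@1,0 dof=1 J1 → L=3 J1=1 J2=0
add link → L=4 J1=1 J2=0
add link → L=5 J1=1 J2=0
C@3,0 dof=2 J2 → L=5 J1=1 J2=1
add link → L=6 J1=1 J2=1
R@3,5 dof=1 J1 → L=6 J1=2 J2=1
add link → L=7 J1=2 J2=1
PS@2,4 dof=2 J2 → L=7 J1=2 J2=2
P@1,2 dof=1 J1 → L=7 J1=3 J2=2
R@2,6 dof=1 J1 → L=7 J1=4 J2=2
PS@1,6 dof=2 J2 → L=7 J1=4 J2=3
M=3(L−1)−2J1−J2=3·6−2·4−3=7

M = 7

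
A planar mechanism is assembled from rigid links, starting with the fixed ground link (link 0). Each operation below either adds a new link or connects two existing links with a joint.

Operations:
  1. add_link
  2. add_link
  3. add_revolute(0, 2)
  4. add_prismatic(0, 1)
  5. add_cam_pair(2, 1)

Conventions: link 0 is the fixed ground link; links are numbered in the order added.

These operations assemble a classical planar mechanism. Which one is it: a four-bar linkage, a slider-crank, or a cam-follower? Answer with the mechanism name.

links: 3 (incl. ground); joints: 1 revolute, 1 prismatic, 1 higher (cam) pair, forming one closed loop
3 links, revolute + prismatic + higher pair in one loop → cam-follower

cam-follower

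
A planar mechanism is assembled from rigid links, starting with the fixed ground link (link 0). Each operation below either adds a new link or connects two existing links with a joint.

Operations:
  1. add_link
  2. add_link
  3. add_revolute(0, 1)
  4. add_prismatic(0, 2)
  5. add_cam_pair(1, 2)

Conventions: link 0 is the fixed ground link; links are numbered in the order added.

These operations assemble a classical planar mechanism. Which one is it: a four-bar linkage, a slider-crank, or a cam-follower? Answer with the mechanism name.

links: 3 (incl. ground); joints: 1 revolute, 1 prismatic, 1 higher (cam) pair, forming one closed loop
3 links, revolute + prismatic + higher pair in one loop → cam-follower

cam-follower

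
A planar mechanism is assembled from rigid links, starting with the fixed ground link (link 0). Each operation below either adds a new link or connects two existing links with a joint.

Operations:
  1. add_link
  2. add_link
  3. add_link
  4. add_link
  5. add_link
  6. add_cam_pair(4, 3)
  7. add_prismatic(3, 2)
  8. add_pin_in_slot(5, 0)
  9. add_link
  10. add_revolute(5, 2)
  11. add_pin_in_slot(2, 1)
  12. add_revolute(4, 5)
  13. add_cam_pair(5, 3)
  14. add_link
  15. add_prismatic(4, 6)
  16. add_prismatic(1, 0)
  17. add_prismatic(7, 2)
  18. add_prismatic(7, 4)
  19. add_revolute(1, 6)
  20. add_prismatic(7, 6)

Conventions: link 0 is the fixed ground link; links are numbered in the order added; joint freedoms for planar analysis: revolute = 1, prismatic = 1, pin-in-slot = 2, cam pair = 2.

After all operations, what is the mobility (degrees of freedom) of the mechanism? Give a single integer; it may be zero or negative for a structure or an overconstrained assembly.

(L,J1,J2)=(1,0,0); link0 fixed
link1: (2,0,0)
link2: (3,0,0)
link3: (4,0,0)
link4: (5,0,0)
link5: (6,0,0)
C 4-3 [J2]: (6,0,1)
P 3-2 [J1]: (6,1,1)
PS 5-0 [J2]: (6,1,2)
link6: (7,1,2)
R 5-2 [J1]: (7,2,2)
PS 2-1 [J2]: (7,2,3)
R 4-5 [J1]: (7,3,3)
C 5-3 [J2]: (7,3,4)
link7: (8,3,4)
P 4-6 [J1]: (8,4,4)
P 1-0 [J1]: (8,5,4)
P 7-2 [J1]: (8,6,4)
P 7-4 [J1]: (8,7,4)
R 1-6 [J1]: (8,8,4)
P 7-6 [J1]: (8,9,4)
Grübler: 3·7 − 2·9 − 4 = -1

M = -1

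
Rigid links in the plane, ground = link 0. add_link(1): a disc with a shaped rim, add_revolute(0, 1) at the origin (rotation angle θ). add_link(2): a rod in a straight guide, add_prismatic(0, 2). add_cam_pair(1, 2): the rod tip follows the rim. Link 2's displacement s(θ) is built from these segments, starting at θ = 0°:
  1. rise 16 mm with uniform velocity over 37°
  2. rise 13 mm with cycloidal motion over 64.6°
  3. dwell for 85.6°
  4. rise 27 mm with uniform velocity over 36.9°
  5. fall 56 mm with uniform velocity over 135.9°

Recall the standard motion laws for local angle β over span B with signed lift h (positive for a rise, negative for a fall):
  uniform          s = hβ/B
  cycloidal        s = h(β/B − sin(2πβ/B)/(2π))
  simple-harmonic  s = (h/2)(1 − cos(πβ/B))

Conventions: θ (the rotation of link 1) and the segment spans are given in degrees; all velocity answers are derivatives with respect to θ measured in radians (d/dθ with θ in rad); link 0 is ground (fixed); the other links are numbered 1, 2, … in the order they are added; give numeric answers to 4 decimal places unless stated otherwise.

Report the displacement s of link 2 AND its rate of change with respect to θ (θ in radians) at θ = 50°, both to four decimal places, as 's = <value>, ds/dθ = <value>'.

segment 1 (0° to 37°, uniform, h = 16) is passed completely: s = 0.0000 + (16) = 16.0000
θ = 50° falls in segment 2 (37° to 101.6°, cycloidal, h = 13): β = 50 − 37 = 13°, B = 64.6°; Δs = 13·(0.2012 − sin(2π·0.2012)/(2π)) = 0.6434; s = 16.0000 + 0.6434 = 16.6434
velocity in seg [37°–101.6°] (cycloidal), θ in radians: β = 13° = 0.2269 rad, B = 64.6° = 1.1275 rad; ds/dθ = (h/B)(1 − cos(2πβ/B)) = (13/1.1275)(1 − cos(2π·0.2012)) = 8.052543 mm/rad

s = 16.6434, ds/dθ = 8.0525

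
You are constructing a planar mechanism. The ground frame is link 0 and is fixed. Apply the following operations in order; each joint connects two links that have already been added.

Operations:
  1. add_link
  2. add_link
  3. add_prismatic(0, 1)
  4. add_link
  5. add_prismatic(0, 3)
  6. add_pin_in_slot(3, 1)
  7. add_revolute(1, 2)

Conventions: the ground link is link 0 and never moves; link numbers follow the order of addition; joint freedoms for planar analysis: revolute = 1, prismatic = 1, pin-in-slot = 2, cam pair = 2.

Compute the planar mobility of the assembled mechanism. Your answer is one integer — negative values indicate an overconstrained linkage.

ground; <1,0,0>
#1 <2,0,0>
#2 <3,0,0>
P:0↔1 J1 <3,1,0>
#3 <4,1,0>
P:0↔3 J1 <4,2,0>
PS:3↔1 J2 <4,2,1>
R:1↔2 J1 <4,3,1>
3×3 − 2×3 − 1×1 = 2

M = 2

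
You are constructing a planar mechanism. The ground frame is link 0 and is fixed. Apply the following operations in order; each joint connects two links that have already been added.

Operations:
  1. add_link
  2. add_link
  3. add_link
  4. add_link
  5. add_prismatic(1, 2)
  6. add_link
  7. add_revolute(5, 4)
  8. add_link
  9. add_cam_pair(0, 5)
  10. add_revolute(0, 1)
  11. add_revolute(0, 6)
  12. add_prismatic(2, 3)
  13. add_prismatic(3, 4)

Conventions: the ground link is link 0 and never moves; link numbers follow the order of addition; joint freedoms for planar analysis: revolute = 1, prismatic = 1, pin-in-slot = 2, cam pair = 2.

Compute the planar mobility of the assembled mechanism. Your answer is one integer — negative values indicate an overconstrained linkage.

L=1 J1=0 J2=0
add link → L=2 J1=0 J2=0
add link → L=3 J1=0 J2=0
add link → L=4 J1=0 J2=0
add link → L=5 J1=0 J2=0
P@1,2 dof=1 J1 → L=5 J1=1 J2=0
add link → L=6 J1=1 J2=0
R@5,4 dof=1 J1 → L=6 J1=2 J2=0
add link → L=7 J1=2 J2=0
C@0,5 dof=2 J2 → L=7 J1=2 J2=1
R@0,1 dof=1 J1 → L=7 J1=3 J2=1
R@0,6 dof=1 J1 → L=7 J1=4 J2=1
P@2,3 dof=1 J1 → L=7 J1=5 J2=1
P@3,4 dof=1 J1 → L=7 J1=6 J2=1
M=3(L−1)−2J1−J2=3·6−2·6−1=5

M = 5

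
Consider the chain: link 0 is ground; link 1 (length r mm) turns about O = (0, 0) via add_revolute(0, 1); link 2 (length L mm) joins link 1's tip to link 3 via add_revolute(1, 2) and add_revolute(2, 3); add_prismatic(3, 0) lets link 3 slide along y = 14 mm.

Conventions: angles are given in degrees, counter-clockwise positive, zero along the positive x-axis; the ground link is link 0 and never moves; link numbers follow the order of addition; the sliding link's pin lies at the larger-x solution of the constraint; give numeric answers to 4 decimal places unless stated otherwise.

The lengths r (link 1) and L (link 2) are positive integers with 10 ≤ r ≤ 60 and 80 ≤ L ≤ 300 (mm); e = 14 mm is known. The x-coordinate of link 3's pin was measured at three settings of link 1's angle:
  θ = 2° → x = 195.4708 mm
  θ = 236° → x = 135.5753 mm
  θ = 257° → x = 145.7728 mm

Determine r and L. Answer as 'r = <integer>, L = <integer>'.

constraint per measurement: (x − r cos θ)² + (r sin θ − e)² = L²
subtracting the θ₁ and θ₂ equations cancels the r² and L² terms:
r = (x₁² − x₂²) / (2[(x₁cos θ₁ + e sin θ₁) − (x₂cos θ₂ + e sin θ₂)]) = 35.0000 → r = 35
L² = (x₁ − r cos θ₁)² + (r sin θ₁ − e)² = 25921.0114 → L = 161.0000 → L = 161
check at θ₃=257°: x = 145.7728 (printed 145.7728) ✓

r = 35, L = 161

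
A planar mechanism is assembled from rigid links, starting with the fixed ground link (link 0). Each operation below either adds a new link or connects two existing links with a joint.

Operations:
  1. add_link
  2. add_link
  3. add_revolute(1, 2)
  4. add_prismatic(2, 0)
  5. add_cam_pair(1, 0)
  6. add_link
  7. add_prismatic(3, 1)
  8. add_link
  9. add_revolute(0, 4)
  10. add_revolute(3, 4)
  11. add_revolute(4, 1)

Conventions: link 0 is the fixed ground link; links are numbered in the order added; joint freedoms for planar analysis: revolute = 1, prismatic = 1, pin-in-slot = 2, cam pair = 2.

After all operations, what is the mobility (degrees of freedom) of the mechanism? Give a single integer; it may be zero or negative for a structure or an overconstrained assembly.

L=1 J1=0 J2=0
add link → L=2 J1=0 J2=0
add link → L=3 J1=0 J2=0
R@1,2 dof=1 J1 → L=3 J1=1 J2=0
P@2,0 dof=1 J1 → L=3 J1=2 J2=0
C@1,0 dof=2 J2 → L=3 J1=2 J2=1
add link → L=4 J1=2 J2=1
P@3,1 dof=1 J1 → L=4 J1=3 J2=1
add link → L=5 J1=3 J2=1
R@0,4 dof=1 J1 → L=5 J1=4 J2=1
R@3,4 dof=1 J1 → L=5 J1=5 J2=1
R@4,1 dof=1 J1 → L=5 J1=6 J2=1
M=3(L−1)−2J1−J2=3·4−2·6−1=-1

M = -1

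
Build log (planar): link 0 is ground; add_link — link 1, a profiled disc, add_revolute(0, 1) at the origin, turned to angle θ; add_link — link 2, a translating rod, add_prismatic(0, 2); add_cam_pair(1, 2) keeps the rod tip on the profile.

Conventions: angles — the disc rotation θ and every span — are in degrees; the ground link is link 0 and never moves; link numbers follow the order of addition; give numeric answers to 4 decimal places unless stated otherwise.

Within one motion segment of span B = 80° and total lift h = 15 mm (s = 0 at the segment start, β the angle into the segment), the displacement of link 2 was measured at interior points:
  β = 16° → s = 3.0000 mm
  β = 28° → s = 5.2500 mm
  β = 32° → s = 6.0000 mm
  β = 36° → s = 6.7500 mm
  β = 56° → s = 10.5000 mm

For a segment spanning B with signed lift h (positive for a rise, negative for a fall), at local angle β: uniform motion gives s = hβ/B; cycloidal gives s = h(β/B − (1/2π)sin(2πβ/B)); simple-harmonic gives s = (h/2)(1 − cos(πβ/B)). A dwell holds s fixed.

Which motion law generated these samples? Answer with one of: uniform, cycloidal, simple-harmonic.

candidates at β/B = r: uniform s = h·r (linear in β); cycloidal s = h·(r − sin(2πr)/(2π)); simple-harmonic s = (h/2)(1 − cos(πr))
β=16°: printed 3.0000 | uniform 3.0000, cycloidal 0.7295, simple-harmonic 1.4324
β=28°: printed 5.2500 | uniform 5.2500, cycloidal 3.3186, simple-harmonic 4.0951
β=32°: printed 6.0000 | uniform 6.0000, cycloidal 4.5968, simple-harmonic 5.1824
β=36°: printed 6.7500 | uniform 6.7500, cycloidal 6.0123, simple-harmonic 6.3267
β=56°: printed 10.5000 | uniform 10.5000, cycloidal 12.7705, simple-harmonic 11.9084
only one law matches every sample → uniform

uniform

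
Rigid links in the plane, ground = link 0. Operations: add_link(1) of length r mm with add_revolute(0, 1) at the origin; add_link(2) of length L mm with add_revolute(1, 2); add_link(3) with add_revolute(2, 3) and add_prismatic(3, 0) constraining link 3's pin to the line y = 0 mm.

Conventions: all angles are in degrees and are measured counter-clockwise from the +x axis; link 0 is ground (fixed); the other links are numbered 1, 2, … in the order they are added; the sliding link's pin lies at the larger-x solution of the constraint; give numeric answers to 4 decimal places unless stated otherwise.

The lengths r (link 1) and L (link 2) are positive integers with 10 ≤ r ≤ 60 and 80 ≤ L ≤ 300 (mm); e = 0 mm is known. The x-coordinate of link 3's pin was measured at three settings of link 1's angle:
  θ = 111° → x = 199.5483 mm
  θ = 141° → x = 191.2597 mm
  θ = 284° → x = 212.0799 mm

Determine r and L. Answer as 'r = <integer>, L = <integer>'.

constraint per measurement: (x − r cos θ)² + (r sin θ − e)² = L²
subtracting the θ₁ and θ₂ equations cancels the r² and L² terms:
r = (x₁² − x₂²) / (2[(x₁cos θ₁ + e sin θ₁) − (x₂cos θ₂ + e sin θ₂)]) = 21.0000 → r = 21
L² = (x₁ − r cos θ₁)² + (r sin θ₁ − e)² = 43264.0161 → L = 208.0000 → L = 208
check at θ₃=284°: x = 212.0799 (printed 212.0799) ✓

r = 21, L = 208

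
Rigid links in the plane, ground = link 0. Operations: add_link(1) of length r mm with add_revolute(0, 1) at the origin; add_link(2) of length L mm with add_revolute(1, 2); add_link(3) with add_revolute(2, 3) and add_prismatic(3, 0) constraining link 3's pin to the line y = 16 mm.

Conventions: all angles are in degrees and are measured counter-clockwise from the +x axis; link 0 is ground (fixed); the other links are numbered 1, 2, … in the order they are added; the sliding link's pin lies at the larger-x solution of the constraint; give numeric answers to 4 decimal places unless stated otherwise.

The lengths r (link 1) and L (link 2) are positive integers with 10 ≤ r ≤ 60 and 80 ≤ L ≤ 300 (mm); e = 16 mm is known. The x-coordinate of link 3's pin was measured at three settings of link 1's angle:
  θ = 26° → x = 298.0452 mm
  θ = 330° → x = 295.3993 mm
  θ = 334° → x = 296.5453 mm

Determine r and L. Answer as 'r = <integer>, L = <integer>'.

constraint per measurement: (x − r cos θ)² + (r sin θ − e)² = L²
subtracting the θ₁ and θ₂ equations cancels the r² and L² terms:
r = (x₁² − x₂²) / (2[(x₁cos θ₁ + e sin θ₁) − (x₂cos θ₂ + e sin θ₂)]) = 29.0005 → r = 29
L² = (x₁ − r cos θ₁)² + (r sin θ₁ − e)² = 73984.0202 → L = 272.0000 → L = 272
check at θ₃=334°: x = 296.5453 (printed 296.5453) ✓

r = 29, L = 272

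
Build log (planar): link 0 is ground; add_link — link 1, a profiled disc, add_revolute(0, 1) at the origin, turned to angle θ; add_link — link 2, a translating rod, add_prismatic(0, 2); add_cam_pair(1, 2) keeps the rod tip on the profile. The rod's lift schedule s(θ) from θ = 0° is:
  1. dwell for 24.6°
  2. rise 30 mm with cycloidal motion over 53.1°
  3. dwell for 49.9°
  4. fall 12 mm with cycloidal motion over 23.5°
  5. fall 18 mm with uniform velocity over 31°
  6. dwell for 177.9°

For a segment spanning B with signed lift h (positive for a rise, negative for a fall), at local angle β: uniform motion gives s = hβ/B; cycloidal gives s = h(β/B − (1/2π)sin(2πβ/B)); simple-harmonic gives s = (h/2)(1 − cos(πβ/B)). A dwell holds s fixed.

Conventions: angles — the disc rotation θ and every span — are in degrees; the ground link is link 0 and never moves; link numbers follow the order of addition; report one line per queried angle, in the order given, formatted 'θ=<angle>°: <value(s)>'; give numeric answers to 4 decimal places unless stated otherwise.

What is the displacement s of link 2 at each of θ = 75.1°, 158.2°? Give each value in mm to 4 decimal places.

seg 1 [0°–24.6°] dwell: s stays 0.0000
seg 2 [24.6°–77.7°] cycloidal, h=30: θ=75.1° here. β=50.5, B=53.1. 30·(0.9510 − sin(2π·0.9510)/(2π)) = 29.9769 → s = 29.9769
seg 2 [24.6°–77.7°] cycloidal, h=30: full span → s += 30 → s = 30.0000
seg 3 [77.7°–127.6°] dwell: s stays 30.0000
seg 4 [127.6°–151.1°] cycloidal, h=-12: full span → s += -12 → s = 18.0000
seg 5 [151.1°–182.1°] uniform, h=-18: θ=158.2° here. β=7.1, B=31. -18·7.1/31 = -4.1226 → s = 13.8774

θ=75.1°: 29.9769
θ=158.2°: 13.8774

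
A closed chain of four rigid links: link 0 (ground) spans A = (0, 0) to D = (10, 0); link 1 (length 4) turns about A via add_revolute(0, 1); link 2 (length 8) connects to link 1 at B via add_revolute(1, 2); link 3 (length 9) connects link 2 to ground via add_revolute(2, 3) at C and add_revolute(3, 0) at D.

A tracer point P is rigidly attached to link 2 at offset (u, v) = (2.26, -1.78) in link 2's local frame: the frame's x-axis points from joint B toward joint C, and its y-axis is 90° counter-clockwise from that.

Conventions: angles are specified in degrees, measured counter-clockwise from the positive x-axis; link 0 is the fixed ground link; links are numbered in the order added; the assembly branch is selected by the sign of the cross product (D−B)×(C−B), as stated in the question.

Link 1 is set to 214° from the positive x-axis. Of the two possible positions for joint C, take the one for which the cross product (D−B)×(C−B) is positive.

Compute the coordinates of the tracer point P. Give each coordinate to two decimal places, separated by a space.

A=(0,0), D=(10.00,0)
B = A + 4.00·(cos214°, sin214°) = (-3.3162, -2.2368)
|BD| = 13.5027
circle(B,8.00) ∩ circle(D,9.00): a=6.1218, h=5.1500
  candidates: C₊=(1.8680,3.8562) cross=69.540; C₋=(3.5742,-6.3016) cross=-69.540
  branch + wants cross > 0 → take C=(1.8680,3.8562) (cross=69.540)
ex = (C−B)/|BC| = (0.6480,0.7616); ey = (-0.7616,0.6480)
P = B + 2.26·ex + -1.78·ey = (-0.4959,-1.6690)

-0.50 -1.67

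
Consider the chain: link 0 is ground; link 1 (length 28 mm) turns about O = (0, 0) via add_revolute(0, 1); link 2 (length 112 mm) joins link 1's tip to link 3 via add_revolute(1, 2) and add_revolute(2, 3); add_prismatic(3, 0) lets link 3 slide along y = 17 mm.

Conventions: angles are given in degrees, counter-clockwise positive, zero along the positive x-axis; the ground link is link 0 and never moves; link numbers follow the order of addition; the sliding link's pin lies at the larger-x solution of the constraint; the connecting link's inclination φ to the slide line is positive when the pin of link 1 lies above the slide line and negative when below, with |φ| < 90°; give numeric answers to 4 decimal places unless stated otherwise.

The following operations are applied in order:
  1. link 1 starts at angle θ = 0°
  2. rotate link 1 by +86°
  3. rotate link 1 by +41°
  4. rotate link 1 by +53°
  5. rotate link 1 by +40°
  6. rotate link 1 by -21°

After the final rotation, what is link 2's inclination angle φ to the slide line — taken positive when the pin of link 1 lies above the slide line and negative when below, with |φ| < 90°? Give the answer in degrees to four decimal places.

geometry: r = 28 mm, L = 112 mm, e = 17 mm; θ starts at 0°
rotate link 1 by +86°: θ ← 0° +86° = 86°
rotate link 1 by +41°: θ ← 86° +41° = 127°
rotate link 1 by +53°: θ ← 127° +53° = 180°
rotate link 1 by +40°: θ ← 180° +40° = 220°
rotate link 1 by -21°: θ ← 220° -21° = 199°
h = r sin θ − e = -9.115908 − 17 = -26.115908
sin φ = h / L = -26.115908 / 112 = -0.23317775
φ = arcsin(-0.23317775) = -13.484232°

-13.4842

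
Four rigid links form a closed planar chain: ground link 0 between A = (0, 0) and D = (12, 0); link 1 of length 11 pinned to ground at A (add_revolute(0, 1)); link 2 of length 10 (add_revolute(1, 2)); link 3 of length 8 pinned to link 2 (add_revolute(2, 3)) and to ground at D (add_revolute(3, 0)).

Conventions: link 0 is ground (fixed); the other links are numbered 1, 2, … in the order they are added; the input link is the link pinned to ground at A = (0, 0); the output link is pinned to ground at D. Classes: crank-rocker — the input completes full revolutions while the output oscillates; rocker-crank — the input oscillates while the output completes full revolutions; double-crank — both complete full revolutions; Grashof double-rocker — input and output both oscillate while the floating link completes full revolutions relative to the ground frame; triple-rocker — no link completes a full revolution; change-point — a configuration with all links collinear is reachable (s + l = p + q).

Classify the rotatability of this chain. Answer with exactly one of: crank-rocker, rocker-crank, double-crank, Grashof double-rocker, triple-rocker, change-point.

lengths: ground=12, input=11, coupler=10, output=8
sorted: s=8 (shortest), l=12 (longest), p+q=21
s + l = 20 vs p + q = 21
s + l < p + q (Grashof) with shortest = output link → rocker-crank

rocker-crank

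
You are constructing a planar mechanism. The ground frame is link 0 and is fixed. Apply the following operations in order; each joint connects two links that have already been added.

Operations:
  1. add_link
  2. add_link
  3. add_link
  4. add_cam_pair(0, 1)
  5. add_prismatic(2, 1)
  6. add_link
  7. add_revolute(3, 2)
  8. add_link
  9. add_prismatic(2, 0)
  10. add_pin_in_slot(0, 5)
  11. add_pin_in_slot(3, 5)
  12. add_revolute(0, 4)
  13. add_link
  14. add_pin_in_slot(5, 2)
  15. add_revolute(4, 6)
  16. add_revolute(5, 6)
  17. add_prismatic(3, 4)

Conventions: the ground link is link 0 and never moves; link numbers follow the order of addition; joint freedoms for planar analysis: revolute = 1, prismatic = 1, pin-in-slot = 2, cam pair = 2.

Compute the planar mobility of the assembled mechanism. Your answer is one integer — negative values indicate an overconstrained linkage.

ground; <1,0,0>
#1 <2,0,0>
#2 <3,0,0>
#3 <4,0,0>
C:0↔1 J2 <4,0,1>
P:2↔1 J1 <4,1,1>
#4 <5,1,1>
R:3↔2 J1 <5,2,1>
#5 <6,2,1>
P:2↔0 J1 <6,3,1>
PS:0↔5 J2 <6,3,2>
PS:3↔5 J2 <6,3,3>
R:0↔4 J1 <6,4,3>
#6 <7,4,3>
PS:5↔2 J2 <7,4,4>
R:4↔6 J1 <7,5,4>
R:5↔6 J1 <7,6,4>
P:3↔4 J1 <7,7,4>
3×6 − 2×7 − 1×4 = 0

M = 0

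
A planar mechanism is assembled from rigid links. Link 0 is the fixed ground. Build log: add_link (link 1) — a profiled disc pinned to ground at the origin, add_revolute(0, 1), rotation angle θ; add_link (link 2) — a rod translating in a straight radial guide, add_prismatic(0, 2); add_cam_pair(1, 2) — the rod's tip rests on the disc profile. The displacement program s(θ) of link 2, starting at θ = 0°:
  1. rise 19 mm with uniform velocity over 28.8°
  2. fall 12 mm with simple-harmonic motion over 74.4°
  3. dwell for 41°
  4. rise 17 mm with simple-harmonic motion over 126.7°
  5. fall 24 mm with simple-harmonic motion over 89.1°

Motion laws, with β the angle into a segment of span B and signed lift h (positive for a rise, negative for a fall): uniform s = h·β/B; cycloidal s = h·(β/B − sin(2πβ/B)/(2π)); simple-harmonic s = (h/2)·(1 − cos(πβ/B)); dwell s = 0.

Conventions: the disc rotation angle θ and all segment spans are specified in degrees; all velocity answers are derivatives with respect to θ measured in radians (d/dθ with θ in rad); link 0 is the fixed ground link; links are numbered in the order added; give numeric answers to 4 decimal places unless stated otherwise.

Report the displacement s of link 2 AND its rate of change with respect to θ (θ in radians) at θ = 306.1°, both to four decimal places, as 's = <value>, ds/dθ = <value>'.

seg 1 [0°–28.8°] uniform, h=19: full span → s += 19 → s = 19.0000
seg 2 [28.8°–103.2°] simple-harmonic, h=-12: full span → s += -12 → s = 7.0000
seg 3 [103.2°–144.2°] dwell: s stays 7.0000
seg 4 [144.2°–270.9°] simple-harmonic, h=17: full span → s += 17 → s = 24.0000
seg 5 [270.9°–360°] simple-harmonic, h=-24: θ=306.1° here. β=35.2, B=89.1. -24/2·(1 − cos(π·0.3951)) = -8.1152 → s = 15.8848
velocity in seg [270.9°–360°] (simple-harmonic), θ in radians: β = 35.2° = 0.6144 rad, B = 89.1° = 1.5551 rad; ds/dθ = (πh/(2B)) sin(πβ/B) = (π·(-24)/(2·1.5551)) sin(π·0.3951) = -22.936925 mm/rad

s = 15.8848, ds/dθ = -22.9369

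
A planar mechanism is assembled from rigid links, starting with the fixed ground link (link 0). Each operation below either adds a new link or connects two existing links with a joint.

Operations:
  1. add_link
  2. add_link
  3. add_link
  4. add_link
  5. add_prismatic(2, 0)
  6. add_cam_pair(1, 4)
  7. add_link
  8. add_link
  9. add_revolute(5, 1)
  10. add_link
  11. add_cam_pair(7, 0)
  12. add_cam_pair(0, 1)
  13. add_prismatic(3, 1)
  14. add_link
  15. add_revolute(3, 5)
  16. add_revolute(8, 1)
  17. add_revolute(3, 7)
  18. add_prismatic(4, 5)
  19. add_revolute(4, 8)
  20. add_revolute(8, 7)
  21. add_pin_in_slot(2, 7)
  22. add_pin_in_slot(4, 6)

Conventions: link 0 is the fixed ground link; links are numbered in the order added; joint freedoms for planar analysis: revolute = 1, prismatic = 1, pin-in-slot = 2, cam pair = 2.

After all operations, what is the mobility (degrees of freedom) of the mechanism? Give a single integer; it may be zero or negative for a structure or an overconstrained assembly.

(L,J1,J2)=(1,0,0); link0 fixed
link1: (2,0,0)
link2: (3,0,0)
link3: (4,0,0)
link4: (5,0,0)
P 2-0 [J1]: (5,1,0)
C 1-4 [J2]: (5,1,1)
link5: (6,1,1)
link6: (7,1,1)
R 5-1 [J1]: (7,2,1)
link7: (8,2,1)
C 7-0 [J2]: (8,2,2)
C 0-1 [J2]: (8,2,3)
P 3-1 [J1]: (8,3,3)
link8: (9,3,3)
R 3-5 [J1]: (9,4,3)
R 8-1 [J1]: (9,5,3)
R 3-7 [J1]: (9,6,3)
P 4-5 [J1]: (9,7,3)
R 4-8 [J1]: (9,8,3)
R 8-7 [J1]: (9,9,3)
PS 2-7 [J2]: (9,9,4)
PS 4-6 [J2]: (9,9,5)
Grübler: 3·8 − 2·9 − 5 = 1

M = 1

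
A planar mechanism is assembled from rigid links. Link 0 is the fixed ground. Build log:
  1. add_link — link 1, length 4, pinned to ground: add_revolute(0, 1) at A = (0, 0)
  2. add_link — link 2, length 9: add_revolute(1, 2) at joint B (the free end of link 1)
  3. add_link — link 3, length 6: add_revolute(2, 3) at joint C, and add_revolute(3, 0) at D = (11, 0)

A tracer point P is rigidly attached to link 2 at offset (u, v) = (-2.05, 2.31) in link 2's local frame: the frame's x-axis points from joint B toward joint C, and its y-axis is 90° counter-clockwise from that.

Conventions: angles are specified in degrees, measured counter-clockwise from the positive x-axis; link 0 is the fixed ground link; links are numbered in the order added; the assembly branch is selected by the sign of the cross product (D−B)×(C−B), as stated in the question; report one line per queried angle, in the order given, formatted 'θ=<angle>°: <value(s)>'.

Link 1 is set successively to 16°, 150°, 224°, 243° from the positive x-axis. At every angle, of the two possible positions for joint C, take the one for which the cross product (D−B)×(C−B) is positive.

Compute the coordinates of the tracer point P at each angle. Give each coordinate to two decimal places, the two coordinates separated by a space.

A=(0,0), D=(11.00,0)
θ=16°: B = A + 4.00·(cos16°, sin16°) = (3.8450, 1.1025)
θ=16°: |BD| = 7.2394
θ=16°: circle(B,9.00) ∩ circle(D,6.00): a=6.7277, h=5.9781
θ=16°:   candidates: C₊=(11.4047,5.9863) cross=43.278; C₋=(9.5838,-5.8305) cross=-43.278
θ=16°:   branch + wants cross > 0 → take C=(11.4047,5.9863) (cross=43.278)
θ=16°: ex = (C−B)/|BC| = (0.8400,0.5426); ey = (-0.5426,0.8400)
θ=16°: P = B + -2.05·ex + 2.31·ey = (0.8696,1.9304)
θ=150°: B = A + 4.00·(cos150°, sin150°) = (-3.4641, 2.0000)
θ=150°: |BD| = 14.6017
θ=150°: circle(B,9.00) ∩ circle(D,6.00): a=8.8418, h=1.6802
θ=150°:   candidates: C₊=(5.5245,2.4533) cross=24.534; C₋=(5.0642,-0.8754) cross=-24.534
θ=150°:   branch + wants cross > 0 → take C=(5.5245,2.4533) (cross=24.534)
θ=150°: ex = (C−B)/|BC| = (0.9987,0.0504); ey = (-0.0504,0.9987)
θ=150°: P = B + -2.05·ex + 2.31·ey = (-5.6278,4.2038)
θ=224°: B = A + 4.00·(cos224°, sin224°) = (-2.8774, -2.7786)
θ=224°: |BD| = 14.1528
θ=224°: circle(B,9.00) ∩ circle(D,6.00): a=8.6662, h=2.4284
θ=224°:   candidates: C₊=(5.1434,1.3039) cross=34.369; C₋=(6.0969,-3.4583) cross=-34.369
θ=224°:   branch + wants cross > 0 → take C=(5.1434,1.3039) (cross=34.369)
θ=224°: ex = (C−B)/|BC| = (0.8912,0.4536); ey = (-0.4536,0.8912)
θ=224°: P = B + -2.05·ex + 2.31·ey = (-5.7522,-1.6499)
θ=243°: B = A + 4.00·(cos243°, sin243°) = (-1.8160, -3.5640)
θ=243°: |BD| = 13.3023
θ=243°: circle(B,9.00) ∩ circle(D,6.00): a=8.3426, h=3.3766
θ=243°:   candidates: C₊=(5.3169,1.9243) cross=44.916; C₋=(7.1263,-4.5820) cross=-44.916
θ=243°:   branch + wants cross > 0 → take C=(5.3169,1.9243) (cross=44.916)
θ=243°: ex = (C−B)/|BC| = (0.7925,0.6098); ey = (-0.6098,0.7925)
θ=243°: P = B + -2.05·ex + 2.31·ey = (-4.8493,-2.9834)

θ=16°: 0.87 1.93
θ=150°: -5.63 4.20
θ=224°: -5.75 -1.65
θ=243°: -4.85 -2.98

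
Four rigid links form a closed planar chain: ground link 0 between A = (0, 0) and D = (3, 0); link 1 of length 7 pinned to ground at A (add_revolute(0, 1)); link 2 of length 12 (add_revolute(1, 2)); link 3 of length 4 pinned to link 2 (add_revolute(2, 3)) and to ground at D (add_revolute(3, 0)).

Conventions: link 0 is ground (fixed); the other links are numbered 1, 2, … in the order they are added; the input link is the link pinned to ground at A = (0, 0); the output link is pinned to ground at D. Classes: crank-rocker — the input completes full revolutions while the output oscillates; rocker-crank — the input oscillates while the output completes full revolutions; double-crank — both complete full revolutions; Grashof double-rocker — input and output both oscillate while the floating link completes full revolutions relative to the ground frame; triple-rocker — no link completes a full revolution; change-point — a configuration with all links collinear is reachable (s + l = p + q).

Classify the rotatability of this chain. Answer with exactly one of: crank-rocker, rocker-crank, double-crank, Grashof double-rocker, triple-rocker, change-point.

lengths: ground=3, input=7, coupler=12, output=4
sorted: s=3 (shortest), l=12 (longest), p+q=11
s + l = 15 vs p + q = 11
s + l > p + q → non-Grashof → no link fully rotates → triple-rocker

triple-rocker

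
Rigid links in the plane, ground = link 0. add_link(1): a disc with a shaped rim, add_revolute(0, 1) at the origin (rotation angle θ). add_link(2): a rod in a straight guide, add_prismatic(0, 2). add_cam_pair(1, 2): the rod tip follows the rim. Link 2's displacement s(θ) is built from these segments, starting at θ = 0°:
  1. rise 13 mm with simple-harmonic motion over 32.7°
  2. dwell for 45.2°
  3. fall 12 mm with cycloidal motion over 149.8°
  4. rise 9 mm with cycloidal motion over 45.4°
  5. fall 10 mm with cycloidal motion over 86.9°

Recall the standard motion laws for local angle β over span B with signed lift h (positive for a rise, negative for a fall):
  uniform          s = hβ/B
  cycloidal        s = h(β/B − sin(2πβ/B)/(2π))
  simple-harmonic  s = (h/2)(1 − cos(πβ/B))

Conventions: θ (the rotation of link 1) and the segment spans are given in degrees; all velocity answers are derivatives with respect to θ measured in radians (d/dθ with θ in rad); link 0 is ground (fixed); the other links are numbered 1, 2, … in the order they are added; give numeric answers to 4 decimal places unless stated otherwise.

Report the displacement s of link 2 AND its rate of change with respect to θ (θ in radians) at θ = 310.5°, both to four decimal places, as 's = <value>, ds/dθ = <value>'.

segment 1 (0° to 32.7°, simple-harmonic, h = 13) is passed completely: s = 0.0000 + (13) = 13.0000
segment 2 (32.7° to 77.9°, dwell): s unchanged at 13.0000
segment 3 (77.9° to 227.7°, cycloidal, h = -12) is passed completely: s = 13.0000 + (-12) = 1.0000
segment 4 (227.7° to 273.1°, cycloidal, h = 9) is passed completely: s = 1.0000 + (9) = 10.0000
θ = 310.5° falls in segment 5 (273.1° to 360°, cycloidal, h = -10): β = 310.5 − 273.1 = 37.4°, B = 86.9°; Δs = -10·(0.4304 − sin(2π·0.4304)/(2π)) = -3.6296; s = 10.0000 − 3.6296 = 6.3704
velocity in seg [273.1°–360°] (cycloidal), θ in radians: β = 37.4° = 0.6528 rad, B = 86.9° = 1.5167 rad; ds/dθ = (h/B)(1 − cos(2πβ/B)) = ((-10)/1.5167)(1 − cos(2π·0.4304)) = -12.565778 mm/rad

s = 6.3704, ds/dθ = -12.5658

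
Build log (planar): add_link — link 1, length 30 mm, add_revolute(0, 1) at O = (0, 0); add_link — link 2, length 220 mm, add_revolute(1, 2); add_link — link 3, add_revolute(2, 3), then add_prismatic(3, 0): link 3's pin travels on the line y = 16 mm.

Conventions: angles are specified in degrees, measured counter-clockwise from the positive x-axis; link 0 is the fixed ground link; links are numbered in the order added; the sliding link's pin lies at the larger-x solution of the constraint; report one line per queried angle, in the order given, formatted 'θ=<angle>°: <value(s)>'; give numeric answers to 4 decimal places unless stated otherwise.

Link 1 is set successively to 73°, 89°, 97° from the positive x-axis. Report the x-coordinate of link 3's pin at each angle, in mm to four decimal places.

geometry: r = 30 mm, L = 220 mm, e = 16 mm
θ=73°: crank pin P = (r cos θ, r sin θ) = (8.771151, 28.689143)
θ=73°: h = r sin θ − e = 28.689143 − 16 = 12.689143
θ=73°: x = r cos θ + √(L² − h²) = 8.771151 + 219.633753 = 228.404905
θ=89°: crank pin P = (r cos θ, r sin θ) = (0.523572, 29.995431)
θ=89°: h = r sin θ − e = 29.995431 − 16 = 13.995431
θ=89°: x = r cos θ + √(L² − h²) = 0.523572 + 219.554385 = 220.077957
θ=97°: crank pin P = (r cos θ, r sin θ) = (-3.656080, 29.776385)
θ=97°: h = r sin θ − e = 29.776385 − 16 = 13.776385
θ=97°: x = r cos θ + √(L² − h²) = -3.656080 + 219.568238 = 215.912158

θ=73°: 228.4049
θ=89°: 220.0780
θ=97°: 215.9122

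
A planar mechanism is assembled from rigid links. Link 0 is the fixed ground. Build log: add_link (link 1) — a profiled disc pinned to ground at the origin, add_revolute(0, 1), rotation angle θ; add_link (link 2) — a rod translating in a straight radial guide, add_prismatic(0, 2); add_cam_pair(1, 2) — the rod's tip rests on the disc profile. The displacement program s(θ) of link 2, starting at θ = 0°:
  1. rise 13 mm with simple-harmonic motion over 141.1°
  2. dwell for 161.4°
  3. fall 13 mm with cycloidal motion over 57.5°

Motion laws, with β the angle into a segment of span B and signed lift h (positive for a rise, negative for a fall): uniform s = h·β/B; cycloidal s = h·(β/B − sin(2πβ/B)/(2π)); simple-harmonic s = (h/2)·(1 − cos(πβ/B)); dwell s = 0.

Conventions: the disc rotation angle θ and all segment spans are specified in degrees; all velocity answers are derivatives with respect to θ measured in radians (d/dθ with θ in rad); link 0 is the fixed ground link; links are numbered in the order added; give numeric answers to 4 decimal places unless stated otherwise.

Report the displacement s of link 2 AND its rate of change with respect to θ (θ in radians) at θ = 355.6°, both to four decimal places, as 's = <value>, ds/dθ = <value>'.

seg 1 [0°–141.1°] simple-harmonic, h=13: full span → s += 13 → s = 13.0000
seg 2 [141.1°–302.5°] dwell: s stays 13.0000
seg 3 [302.5°–360°] cycloidal, h=-13: θ=355.6° here. β=53.1, B=57.5. -13·(0.9235 − sin(2π·0.9235)/(2π)) = -12.9621 → s = 0.0379
velocity in seg [302.5°–360°] (cycloidal), θ in radians: β = 53.1° = 0.9268 rad, B = 57.5° = 1.0036 rad; ds/dθ = (h/B)(1 − cos(2πβ/B)) = ((-13)/1.0036)(1 − cos(2π·0.9235)) = -1.468639 mm/rad

s = 0.0379, ds/dθ = -1.4686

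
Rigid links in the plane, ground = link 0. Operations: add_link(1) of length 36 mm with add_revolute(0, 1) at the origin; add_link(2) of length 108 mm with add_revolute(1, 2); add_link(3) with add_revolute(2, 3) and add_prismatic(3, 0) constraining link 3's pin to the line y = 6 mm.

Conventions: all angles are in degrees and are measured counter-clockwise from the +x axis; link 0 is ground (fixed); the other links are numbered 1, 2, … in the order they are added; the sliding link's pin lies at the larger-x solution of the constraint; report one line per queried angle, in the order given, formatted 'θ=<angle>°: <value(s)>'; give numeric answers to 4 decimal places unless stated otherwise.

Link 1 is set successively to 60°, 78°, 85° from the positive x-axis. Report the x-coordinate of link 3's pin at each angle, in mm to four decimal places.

geometry: r = 36 mm, L = 108 mm, e = 6 mm
θ=60°: crank pin P = (r cos θ, r sin θ) = (18.000000, 31.176915)
θ=60°: h = r sin θ − e = 31.176915 − 6 = 25.176915
θ=60°: x = r cos θ + √(L² − h²) = 18.000000 + 105.024392 = 123.024392
θ=78°: crank pin P = (r cos θ, r sin θ) = (7.484821, 35.213314)
θ=78°: h = r sin θ − e = 35.213314 − 6 = 29.213314
θ=78°: x = r cos θ + √(L² − h²) = 7.484821 + 103.973950 = 111.458771
θ=85°: crank pin P = (r cos θ, r sin θ) = (3.137607, 35.863009)
θ=85°: h = r sin θ − e = 35.863009 − 6 = 29.863009
θ=85°: x = r cos θ + √(L² − h²) = 3.137607 + 103.789213 = 106.926820

θ=60°: 123.0244
θ=78°: 111.4588
θ=85°: 106.9268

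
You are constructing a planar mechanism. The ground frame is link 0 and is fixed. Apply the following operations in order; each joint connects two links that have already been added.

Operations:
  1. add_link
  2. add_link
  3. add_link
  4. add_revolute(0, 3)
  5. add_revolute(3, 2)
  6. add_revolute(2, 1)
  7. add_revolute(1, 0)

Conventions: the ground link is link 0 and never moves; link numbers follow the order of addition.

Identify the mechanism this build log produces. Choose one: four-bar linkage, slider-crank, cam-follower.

links: 4 (incl. ground); joints: 4 revolute, 0 prismatic, 0 higher (cam) pair, forming one closed loop
4 links in a single 4R loop → four-bar linkage

four-bar linkage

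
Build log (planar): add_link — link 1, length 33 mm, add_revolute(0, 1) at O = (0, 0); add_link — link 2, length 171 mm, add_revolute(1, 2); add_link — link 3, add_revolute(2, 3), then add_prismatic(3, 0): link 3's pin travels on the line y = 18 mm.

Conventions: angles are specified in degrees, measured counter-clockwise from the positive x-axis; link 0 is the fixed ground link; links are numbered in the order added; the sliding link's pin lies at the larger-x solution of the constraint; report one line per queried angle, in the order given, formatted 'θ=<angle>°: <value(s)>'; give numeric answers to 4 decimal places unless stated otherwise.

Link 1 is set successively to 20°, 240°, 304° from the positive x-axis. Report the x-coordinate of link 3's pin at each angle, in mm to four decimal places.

geometry: r = 33 mm, L = 171 mm, e = 18 mm
θ=20°: crank pin P = (r cos θ, r sin θ) = (31.009856, 11.286665)
θ=20°: h = r sin θ − e = 11.286665 − 18 = -6.713335
θ=20°: x = r cos θ + √(L² − h²) = 31.009856 + 170.868169 = 201.878025
θ=240°: crank pin P = (r cos θ, r sin θ) = (-16.500000, -28.578838)
θ=240°: h = r sin θ − e = -28.578838 − 18 = -46.578838
θ=240°: x = r cos θ + √(L² − h²) = -16.500000 + 164.533923 = 148.033923
θ=304°: crank pin P = (r cos θ, r sin θ) = (18.453366, -27.358240)
θ=304°: h = r sin θ − e = -27.358240 − 18 = -45.358240
θ=304°: x = r cos θ + √(L² − h²) = 18.453366 + 164.874589 = 183.327955

θ=20°: 201.8780
θ=240°: 148.0339
θ=304°: 183.3280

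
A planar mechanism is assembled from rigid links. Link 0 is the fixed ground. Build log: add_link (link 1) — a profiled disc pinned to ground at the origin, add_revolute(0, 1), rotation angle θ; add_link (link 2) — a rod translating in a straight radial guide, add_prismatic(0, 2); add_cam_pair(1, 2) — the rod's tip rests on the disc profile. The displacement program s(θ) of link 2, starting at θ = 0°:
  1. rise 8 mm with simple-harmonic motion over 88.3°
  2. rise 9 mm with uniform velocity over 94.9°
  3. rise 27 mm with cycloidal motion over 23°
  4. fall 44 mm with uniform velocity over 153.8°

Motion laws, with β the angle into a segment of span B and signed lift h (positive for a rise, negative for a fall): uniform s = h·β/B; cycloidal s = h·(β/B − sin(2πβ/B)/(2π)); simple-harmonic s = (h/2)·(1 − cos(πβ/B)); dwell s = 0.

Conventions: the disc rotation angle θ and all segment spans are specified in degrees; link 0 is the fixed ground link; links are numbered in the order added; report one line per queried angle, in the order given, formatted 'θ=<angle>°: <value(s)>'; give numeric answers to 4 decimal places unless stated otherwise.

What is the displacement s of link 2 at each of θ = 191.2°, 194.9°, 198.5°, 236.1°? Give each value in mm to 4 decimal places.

seg 1 [0°–88.3°] simple-harmonic, h=8: full span → s += 8 → s = 8.0000
seg 2 [88.3°–183.2°] uniform, h=9: full span → s += 9 → s = 17.0000
seg 3 [183.2°–206.2°] cycloidal, h=27: θ=191.2° here. β=8, B=23. 27·(0.3478 − sin(2π·0.3478)/(2π)) = 5.8806 → s = 22.8806
seg 3 [183.2°–206.2°] cycloidal, h=27: θ=194.9° here. β=11.7, B=23. 27·(0.5087 − sin(2π·0.5087)/(2π)) = 13.9694 → s = 30.9694
seg 3 [183.2°–206.2°] cycloidal, h=27: θ=198.5° here. β=15.3, B=23. 27·(0.6652 − sin(2π·0.6652)/(2π)) = 21.6626 → s = 38.6626
seg 3 [183.2°–206.2°] cycloidal, h=27: full span → s += 27 → s = 44.0000
seg 4 [206.2°–360°] uniform, h=-44: θ=236.1° here. β=29.9, B=153.8. -44·29.9/153.8 = -8.5540 → s = 35.4460

θ=191.2°: 22.8806
θ=194.9°: 30.9694
θ=198.5°: 38.6626
θ=236.1°: 35.4460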